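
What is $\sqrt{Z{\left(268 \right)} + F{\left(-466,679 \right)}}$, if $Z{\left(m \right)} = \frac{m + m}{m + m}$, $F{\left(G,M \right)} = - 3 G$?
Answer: $\sqrt{1399} \approx 37.403$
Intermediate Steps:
$Z{\left(m \right)} = 1$ ($Z{\left(m \right)} = \frac{2 m}{2 m} = 2 m \frac{1}{2 m} = 1$)
$\sqrt{Z{\left(268 \right)} + F{\left(-466,679 \right)}} = \sqrt{1 - -1398} = \sqrt{1 + 1398} = \sqrt{1399}$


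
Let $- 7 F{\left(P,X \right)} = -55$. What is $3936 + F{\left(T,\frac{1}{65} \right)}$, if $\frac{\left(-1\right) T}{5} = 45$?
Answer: $\frac{27607}{7} \approx 3943.9$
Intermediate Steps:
$T = -225$ ($T = \left(-5\right) 45 = -225$)
$F{\left(P,X \right)} = \frac{55}{7}$ ($F{\left(P,X \right)} = \left(- \frac{1}{7}\right) \left(-55\right) = \frac{55}{7}$)
$3936 + F{\left(T,\frac{1}{65} \right)} = 3936 + \frac{55}{7} = \frac{27607}{7}$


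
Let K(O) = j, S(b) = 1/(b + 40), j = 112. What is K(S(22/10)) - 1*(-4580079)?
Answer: 4580191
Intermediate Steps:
S(b) = 1/(40 + b)
K(O) = 112
K(S(22/10)) - 1*(-4580079) = 112 - 1*(-4580079) = 112 + 4580079 = 4580191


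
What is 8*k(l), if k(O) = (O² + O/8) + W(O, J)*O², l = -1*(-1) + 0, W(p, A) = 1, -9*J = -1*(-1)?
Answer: 17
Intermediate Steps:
J = -⅑ (J = -(-1)*(-1)/9 = -⅑*1 = -⅑ ≈ -0.11111)
l = 1 (l = 1 + 0 = 1)
k(O) = 2*O² + O/8 (k(O) = (O² + O/8) + 1*O² = (O² + O/8) + O² = 2*O² + O/8)
8*k(l) = 8*((⅛)*1*(1 + 16*1)) = 8*((⅛)*1*(1 + 16)) = 8*((⅛)*1*17) = 8*(17/8) = 17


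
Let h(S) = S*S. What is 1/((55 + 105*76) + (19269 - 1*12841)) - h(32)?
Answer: -14810111/14463 ≈ -1024.0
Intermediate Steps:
h(S) = S**2
1/((55 + 105*76) + (19269 - 1*12841)) - h(32) = 1/((55 + 105*76) + (19269 - 1*12841)) - 1*32**2 = 1/((55 + 7980) + (19269 - 12841)) - 1*1024 = 1/(8035 + 6428) - 1024 = 1/14463 - 1024 = -14810111/14463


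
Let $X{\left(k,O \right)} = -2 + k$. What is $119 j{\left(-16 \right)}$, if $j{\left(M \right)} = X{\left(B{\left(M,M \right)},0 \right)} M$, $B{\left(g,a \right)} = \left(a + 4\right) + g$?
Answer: $57120$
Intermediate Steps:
$B{\left(g,a \right)} = 4 + a + g$ ($B{\left(g,a \right)} = \left(4 + a\right) + g = 4 + a + g$)
$j{\left(M \right)} = M \left(2 + 2 M\right)$ ($j{\left(M \right)} = \left(-2 + \left(4 + M + M\right)\right) M = \left(-2 + \left(4 + 2 M\right)\right) M = \left(2 + 2 M\right) M = M \left(2 + 2 M\right)$)
$119 j{\left(-16 \right)} = 119 \cdot 2 \left(-16\right) \left(1 - 16\right) = 119 \cdot 2 \left(-16\right) \left(-15\right) = 119 \cdot 480 = 57120$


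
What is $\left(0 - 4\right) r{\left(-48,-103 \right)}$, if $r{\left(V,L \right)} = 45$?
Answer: $-180$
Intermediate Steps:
$\left(0 - 4\right) r{\left(-48,-103 \right)} = \left(0 - 4\right) 45 = \left(-4\right) 45 = -180$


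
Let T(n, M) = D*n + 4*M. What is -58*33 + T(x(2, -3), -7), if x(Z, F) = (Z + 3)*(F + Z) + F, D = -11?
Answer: -1854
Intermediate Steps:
x(Z, F) = F + (3 + Z)*(F + Z) (x(Z, F) = (3 + Z)*(F + Z) + F = F + (3 + Z)*(F + Z))
T(n, M) = -11*n + 4*M
-58*33 + T(x(2, -3), -7) = -58*33 + (-11*(2² + 3*2 + 4*(-3) - 3*2) + 4*(-7)) = -1914 + (-11*(4 + 6 - 12 - 6) - 28) = -1914 + (-11*(-8) - 28) = -1914 + (88 - 28) = -1914 + 60 = -1854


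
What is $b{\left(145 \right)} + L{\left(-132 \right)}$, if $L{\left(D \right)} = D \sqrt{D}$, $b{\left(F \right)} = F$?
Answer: $145 - 264 i \sqrt{33} \approx 145.0 - 1516.6 i$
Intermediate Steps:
$L{\left(D \right)} = D^{\frac{3}{2}}$
$b{\left(145 \right)} + L{\left(-132 \right)} = 145 + \left(-132\right)^{\frac{3}{2}} = 145 - 264 i \sqrt{33}$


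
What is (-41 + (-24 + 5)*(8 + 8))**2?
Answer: 119025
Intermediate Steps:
(-41 + (-24 + 5)*(8 + 8))**2 = (-41 - 19*16)**2 = (-41 - 304)**2 = (-345)**2 = 119025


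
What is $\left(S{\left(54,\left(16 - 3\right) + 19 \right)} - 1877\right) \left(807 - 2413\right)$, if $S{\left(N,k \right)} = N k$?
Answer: $239294$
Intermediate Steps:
$\left(S{\left(54,\left(16 - 3\right) + 19 \right)} - 1877\right) \left(807 - 2413\right) = \left(54 \left(\left(16 - 3\right) + 19\right) - 1877\right) \left(807 - 2413\right) = \left(54 \left(13 + 19\right) - 1877\right) \left(-1606\right) = \left(54 \cdot 32 - 1877\right) \left(-1606\right) = \left(1728 - 1877\right) \left(-1606\right) = \left(-149\right) \left(-1606\right) = 239294$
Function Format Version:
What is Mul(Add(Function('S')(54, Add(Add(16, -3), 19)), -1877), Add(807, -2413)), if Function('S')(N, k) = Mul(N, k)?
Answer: 239294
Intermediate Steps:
Mul(Add(Function('S')(54, Add(Add(16, -3), 19)), -1877), Add(807, -2413)) = Mul(Add(Mul(54, Add(Add(16, -3), 19)), -1877), Add(807, -2413)) = Mul(Add(Mul(54, Add(13, 19)), -1877), -1606) = Mul(Add(Mul(54, 32), -1877), -1606) = Mul(Add(1728, -1877), -1606) = Mul(-149, -1606) = 239294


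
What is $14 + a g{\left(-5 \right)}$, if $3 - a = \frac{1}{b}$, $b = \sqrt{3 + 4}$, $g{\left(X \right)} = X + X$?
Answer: $-16 + \frac{10 \sqrt{7}}{7} \approx -12.22$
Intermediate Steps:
$g{\left(X \right)} = 2 X$
$b = \sqrt{7} \approx 2.6458$
$a = 3 - \frac{\sqrt{7}}{7}$ ($a = 3 - \frac{1}{\sqrt{7}} = 3 - \frac{\sqrt{7}}{7} \approx 2.622$)
$14 + a g{\left(-5 \right)} = 14 + \left(3 - \frac{\sqrt{7}}{7}\right) 2 \left(-5\right) = 14 + \left(3 - \frac{\sqrt{7}}{7}\right) \left(-10\right) = 14 - \left(30 - \frac{10 \sqrt{7}}{7}\right) = -16 + \frac{10 \sqrt{7}}{7}$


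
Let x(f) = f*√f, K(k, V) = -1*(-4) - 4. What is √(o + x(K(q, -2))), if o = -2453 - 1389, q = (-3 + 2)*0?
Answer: I*√3842 ≈ 61.984*I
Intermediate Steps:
q = 0 (q = -1*0 = 0)
K(k, V) = 0 (K(k, V) = 4 - 4 = 0)
o = -3842
x(f) = f^(3/2)
√(o + x(K(q, -2))) = √(-3842 + 0^(3/2)) = √(-3842 + 0) = √(-3842) = I*√3842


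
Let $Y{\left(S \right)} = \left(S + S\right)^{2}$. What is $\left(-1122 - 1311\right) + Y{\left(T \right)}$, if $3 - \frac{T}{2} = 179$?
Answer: $493183$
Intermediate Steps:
$T = -352$ ($T = 6 - 358 = -352$)
$Y{\left(S \right)} = 4 S^{2}$ ($Y{\left(S \right)} = \left(2 S\right)^{2} = 4 S^{2}$)
$\left(-1122 - 1311\right) + Y{\left(T \right)} = \left(-1122 - 1311\right) + 4 \left(-352\right)^{2} = -2433 + 4 \cdot 123904 = -2433 + 495616 = 493183$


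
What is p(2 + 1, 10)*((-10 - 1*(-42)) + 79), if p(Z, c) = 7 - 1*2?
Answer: 555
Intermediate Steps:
p(Z, c) = 5 (p(Z, c) = 7 - 2 = 5)
p(2 + 1, 10)*((-10 - 1*(-42)) + 79) = 5*((-10 - 1*(-42)) + 79) = 5*((-10 + 42) + 79) = 5*(32 + 79) = 5*111 = 555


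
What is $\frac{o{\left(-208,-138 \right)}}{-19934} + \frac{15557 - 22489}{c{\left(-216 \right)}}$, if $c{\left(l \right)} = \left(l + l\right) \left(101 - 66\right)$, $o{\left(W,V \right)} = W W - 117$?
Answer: $- \frac{64275019}{37675260} \approx -1.706$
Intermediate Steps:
$o{\left(W,V \right)} = -117 + W^{2}$ ($o{\left(W,V \right)} = W^{2} - 117 = -117 + W^{2}$)
$c{\left(l \right)} = 70 l$ ($c{\left(l \right)} = 2 l 35 = 70 l$)
$\frac{o{\left(-208,-138 \right)}}{-19934} + \frac{15557 - 22489}{c{\left(-216 \right)}} = \frac{-117 + \left(-208\right)^{2}}{-19934} + \frac{15557 - 22489}{70 \left(-216\right)} = \left(-117 + 43264\right) \left(- \frac{1}{19934}\right) - \frac{6932}{-15120} = 43147 \left(- \frac{1}{19934}\right) - - \frac{1733}{3780} = - \frac{43147}{19934} + \frac{1733}{3780} = - \frac{64275019}{37675260}$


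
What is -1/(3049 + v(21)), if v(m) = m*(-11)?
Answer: -1/2818 ≈ -0.00035486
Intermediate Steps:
v(m) = -11*m
-1/(3049 + v(21)) = -1/(3049 - 11*21) = -1/(3049 - 231) = -1/2818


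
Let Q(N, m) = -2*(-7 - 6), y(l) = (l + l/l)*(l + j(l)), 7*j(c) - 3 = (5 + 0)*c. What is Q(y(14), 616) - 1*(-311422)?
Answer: 311448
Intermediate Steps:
j(c) = 3/7 + 5*c/7 (j(c) = 3/7 + ((5 + 0)*c)/7 = 3/7 + (5*c)/7 = 3/7 + 5*c/7)
y(l) = (1 + l)*(3/7 + 12*l/7) (y(l) = (l + l/l)*(l + (3/7 + 5*l/7)) = (l + 1)*(3/7 + 12*l/7) = (1 + l)*(3/7 + 12*l/7))
Q(N, m) = 26 (Q(N, m) = -2*(-13) = 26)
Q(y(14), 616) - 1*(-311422) = 26 - 1*(-311422) = 26 + 311422 = 311448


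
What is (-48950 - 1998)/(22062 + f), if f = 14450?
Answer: -12737/9128 ≈ -1.3954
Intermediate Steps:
(-48950 - 1998)/(22062 + f) = (-48950 - 1998)/(22062 + 14450) = -50948/36512 = -50948*1/36512 = -12737/9128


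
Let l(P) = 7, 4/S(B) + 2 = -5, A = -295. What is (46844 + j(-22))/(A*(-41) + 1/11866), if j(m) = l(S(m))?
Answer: 26473046/6834251 ≈ 3.8736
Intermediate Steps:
S(B) = -4/7 (S(B) = 4/(-2 - 5) = 4/(-7) = 4*(-⅐) = -4/7)
j(m) = 7
(46844 + j(-22))/(A*(-41) + 1/11866) = (46844 + 7)/(-295*(-41) + 1/11866) = 46851/(12095 + 1/11866) = 46851/(143519271/11866) = 46851*(11866/143519271) = 26473046/6834251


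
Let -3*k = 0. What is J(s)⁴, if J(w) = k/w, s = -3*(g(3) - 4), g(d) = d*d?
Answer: 0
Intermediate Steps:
k = 0 (k = -⅓*0 = 0)
g(d) = d²
s = -15 (s = -3*(3² - 4) = -3*(9 - 4) = -3*5 = -15)
J(w) = 0 (J(w) = 0/w = 0)
J(s)⁴ = 0⁴ = 0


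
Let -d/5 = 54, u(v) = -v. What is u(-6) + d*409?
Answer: -110424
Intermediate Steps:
d = -270 (d = -5*54 = -270)
u(-6) + d*409 = -1*(-6) - 270*409 = 6 - 110430 = -110424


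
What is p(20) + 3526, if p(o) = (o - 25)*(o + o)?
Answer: 3326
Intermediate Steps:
p(o) = 2*o*(-25 + o) (p(o) = (-25 + o)*(2*o) = 2*o*(-25 + o))
p(20) + 3526 = 2*20*(-25 + 20) + 3526 = 2*20*(-5) + 3526 = -200 + 3526 = 3326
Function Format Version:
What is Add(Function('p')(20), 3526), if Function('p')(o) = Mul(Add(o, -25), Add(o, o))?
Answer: 3326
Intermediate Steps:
Function('p')(o) = Mul(2, o, Add(-25, o)) (Function('p')(o) = Mul(Add(-25, o), Mul(2, o)) = Mul(2, o, Add(-25, o)))
Add(Function('p')(20), 3526) = Add(Mul(2, 20, Add(-25, 20)), 3526) = Add(Mul(2, 20, -5), 3526) = Add(-200, 3526) = 3326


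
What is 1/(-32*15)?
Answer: -1/480 ≈ -0.0020833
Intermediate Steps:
1/(-32*15) = 1/(-480) = -1/480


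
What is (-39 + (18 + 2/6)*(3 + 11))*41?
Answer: 26773/3 ≈ 8924.3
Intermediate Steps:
(-39 + (18 + 2/6)*(3 + 11))*41 = (-39 + (18 + 2*(⅙))*14)*41 = (-39 + (18 + ⅓)*14)*41 = (-39 + (55/3)*14)*41 = (-39 + 770/3)*41 = (653/3)*41 = 26773/3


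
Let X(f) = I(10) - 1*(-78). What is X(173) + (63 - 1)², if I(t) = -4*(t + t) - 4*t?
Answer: 3802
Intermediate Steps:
I(t) = -12*t (I(t) = -8*t - 4*t = -12*t)
X(f) = -42 (X(f) = -12*10 - 1*(-78) = -120 + 78 = -42)
X(173) + (63 - 1)² = -42 + (63 - 1)² = -42 + 62² = -42 + 3844 = 3802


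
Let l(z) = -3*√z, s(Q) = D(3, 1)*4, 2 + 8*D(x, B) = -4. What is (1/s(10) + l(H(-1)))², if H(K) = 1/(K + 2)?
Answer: 100/9 ≈ 11.111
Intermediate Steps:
H(K) = 1/(2 + K)
D(x, B) = -¾ (D(x, B) = -¼ + (⅛)*(-4) = -¼ - ½ = -¾)
s(Q) = -3 (s(Q) = -¾*4 = -3)
(1/s(10) + l(H(-1)))² = (1/(-3) - 3/√(2 - 1))² = (-⅓ - 3*√(1/1))² = (-⅓ - 3*√1)² = (-⅓ - 3*1)² = (-⅓ - 3)² = (-10/3)² = 100/9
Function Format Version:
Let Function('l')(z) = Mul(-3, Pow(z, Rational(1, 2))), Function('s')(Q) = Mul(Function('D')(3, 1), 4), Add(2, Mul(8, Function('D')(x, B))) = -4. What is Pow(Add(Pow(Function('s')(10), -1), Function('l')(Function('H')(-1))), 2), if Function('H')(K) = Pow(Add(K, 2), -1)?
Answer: Rational(100, 9) ≈ 11.111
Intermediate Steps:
Function('H')(K) = Pow(Add(2, K), -1)
Function('D')(x, B) = Rational(-3, 4) (Function('D')(x, B) = Add(Rational(-1, 4), Mul(Rational(1, 8), -4)) = Add(Rational(-1, 4), Rational(-1, 2)) = Rational(-3, 4))
Function('s')(Q) = -3 (Function('s')(Q) = Mul(Rational(-3, 4), 4) = -3)
Pow(Add(Pow(Function('s')(10), -1), Function('l')(Function('H')(-1))), 2) = Pow(Add(Pow(-3, -1), Mul(-3, Pow(Pow(Add(2, -1), -1), Rational(1, 2)))), 2) = Pow(Add(Rational(-1, 3), Mul(-3, Pow(Pow(1, -1), Rational(1, 2)))), 2) = Pow(Add(Rational(-1, 3), Mul(-3, Pow(1, Rational(1, 2)))), 2) = Pow(Add(Rational(-1, 3), Mul(-3, 1)), 2) = Pow(Add(Rational(-1, 3), -3), 2) = Pow(Rational(-10, 3), 2) = Rational(100, 9)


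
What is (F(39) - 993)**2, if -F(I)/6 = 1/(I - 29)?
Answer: 24681024/25 ≈ 9.8724e+5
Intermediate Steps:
F(I) = -6/(-29 + I) (F(I) = -6/(I - 29) = -6/(-29 + I))
(F(39) - 993)**2 = (-6/(-29 + 39) - 993)**2 = (-6/10 - 993)**2 = (-6*1/10 - 993)**2 = (-3/5 - 993)**2 = (-4968/5)**2 = 24681024/25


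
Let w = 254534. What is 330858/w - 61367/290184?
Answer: 40194854947/36930847128 ≈ 1.0884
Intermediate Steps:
330858/w - 61367/290184 = 330858/254534 - 61367/290184 = 330858*(1/254534) - 61367*1/290184 = 165429/127267 - 61367/290184 = 40194854947/36930847128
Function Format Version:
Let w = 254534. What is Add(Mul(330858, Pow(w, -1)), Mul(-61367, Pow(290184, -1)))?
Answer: Rational(40194854947, 36930847128) ≈ 1.0884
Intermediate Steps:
Add(Mul(330858, Pow(w, -1)), Mul(-61367, Pow(290184, -1))) = Add(Mul(330858, Pow(254534, -1)), Mul(-61367, Pow(290184, -1))) = Add(Mul(330858, Rational(1, 254534)), Mul(-61367, Rational(1, 290184))) = Add(Rational(165429, 127267), Rational(-61367, 290184)) = Rational(40194854947, 36930847128)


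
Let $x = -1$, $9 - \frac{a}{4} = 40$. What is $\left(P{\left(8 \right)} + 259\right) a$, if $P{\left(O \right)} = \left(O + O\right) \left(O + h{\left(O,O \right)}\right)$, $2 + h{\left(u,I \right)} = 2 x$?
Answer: $-40052$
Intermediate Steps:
$a = -124$ ($a = 36 - 160 = -124$)
$h{\left(u,I \right)} = -4$ ($h{\left(u,I \right)} = -2 + 2 \left(-1\right) = -2 - 2 = -4$)
$P{\left(O \right)} = 2 O \left(-4 + O\right)$ ($P{\left(O \right)} = \left(O + O\right) \left(O - 4\right) = 2 O \left(-4 + O\right)$)
$\left(P{\left(8 \right)} + 259\right) a = \left(2 \cdot 8 \left(-4 + 8\right) + 259\right) \left(-124\right) = \left(2 \cdot 8 \cdot 4 + 259\right) \left(-124\right) = \left(64 + 259\right) \left(-124\right) = 323 \left(-124\right) = -40052$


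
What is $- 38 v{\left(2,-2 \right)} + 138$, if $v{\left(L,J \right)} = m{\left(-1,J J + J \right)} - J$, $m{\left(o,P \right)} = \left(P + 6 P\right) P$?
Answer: $-1002$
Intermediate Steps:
$m{\left(o,P \right)} = 7 P^{2}$ ($m{\left(o,P \right)} = 7 P P = 7 P^{2}$)
$v{\left(L,J \right)} = - J + 7 \left(J + J^{2}\right)^{2}$ ($v{\left(L,J \right)} = 7 \left(J J + J\right)^{2} - J = 7 \left(J^{2} + J\right)^{2} - J = 7 \left(J + J^{2}\right)^{2} - J = - J + 7 \left(J + J^{2}\right)^{2}$)
$- 38 v{\left(2,-2 \right)} + 138 = - 38 \left(- 2 \left(-1 + 7 \left(-2\right) \left(1 - 2\right)^{2}\right)\right) + 138 = - 38 \left(- 2 \left(-1 + 7 \left(-2\right) \left(-1\right)^{2}\right)\right) + 138 = - 38 \left(- 2 \left(-1 + 7 \left(-2\right) 1\right)\right) + 138 = - 38 \left(- 2 \left(-1 - 14\right)\right) + 138 = - 38 \left(\left(-2\right) \left(-15\right)\right) + 138 = \left(-38\right) 30 + 138 = -1140 + 138 = -1002$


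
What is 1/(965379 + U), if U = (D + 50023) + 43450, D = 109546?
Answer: 1/1168398 ≈ 8.5587e-7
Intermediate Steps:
U = 203019 (U = (109546 + 50023) + 43450 = 159569 + 43450 = 203019)
1/(965379 + U) = 1/(965379 + 203019) = 1/1168398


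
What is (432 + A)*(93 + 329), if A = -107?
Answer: 137150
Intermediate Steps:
(432 + A)*(93 + 329) = (432 - 107)*(93 + 329) = 325*422 = 137150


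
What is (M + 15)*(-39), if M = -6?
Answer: -351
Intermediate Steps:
(M + 15)*(-39) = (-6 + 15)*(-39) = 9*(-39) = -351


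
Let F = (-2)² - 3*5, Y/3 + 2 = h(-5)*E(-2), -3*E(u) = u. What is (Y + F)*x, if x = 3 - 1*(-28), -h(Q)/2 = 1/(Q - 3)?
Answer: -1023/2 ≈ -511.50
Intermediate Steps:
E(u) = -u/3
h(Q) = -2/(-3 + Q) (h(Q) = -2/(Q - 3) = -2/(-3 + Q))
Y = -11/2 (Y = -6 + 3*((-2/(-3 - 5))*(-⅓*(-2))) = -6 + 3*(-2/(-8)*(⅔)) = -6 + 3*(-2*(-⅛)*(⅔)) = -6 + 3*((¼)*(⅔)) = -6 + 3*(⅙) = -6 + ½ = -11/2 ≈ -5.5000)
x = 31 (x = 3 + 28 = 31)
F = -11 (F = 4 - 15 = -11)
(Y + F)*x = (-11/2 - 11)*31 = -33/2*31 = -1023/2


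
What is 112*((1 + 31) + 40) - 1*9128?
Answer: -1064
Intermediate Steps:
112*((1 + 31) + 40) - 1*9128 = 112*(32 + 40) - 9128 = 112*72 - 9128 = 8064 - 9128 = -1064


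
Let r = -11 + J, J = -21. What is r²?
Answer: 1024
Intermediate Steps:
r = -32 (r = -11 - 21 = -32)
r² = (-32)² = 1024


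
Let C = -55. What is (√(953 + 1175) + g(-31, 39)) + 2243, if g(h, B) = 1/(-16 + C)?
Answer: 159252/71 + 4*√133 ≈ 2289.1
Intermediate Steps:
g(h, B) = -1/71 (g(h, B) = 1/(-16 - 55) = 1/(-71) = -1/71)
(√(953 + 1175) + g(-31, 39)) + 2243 = (√(953 + 1175) - 1/71) + 2243 = (√2128 - 1/71) + 2243 = (4*√133 - 1/71) + 2243 = (-1/71 + 4*√133) + 2243 = 159252/71 + 4*√133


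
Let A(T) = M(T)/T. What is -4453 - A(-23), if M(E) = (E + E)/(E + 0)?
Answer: -102417/23 ≈ -4452.9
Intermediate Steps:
M(E) = 2 (M(E) = (2*E)/E = 2)
A(T) = 2/T
-4453 - A(-23) = -4453 - 2/(-23) = -4453 - 2*(-1)/23 = -4453 - 1*(-2/23) = -4453 + 2/23 = -102417/23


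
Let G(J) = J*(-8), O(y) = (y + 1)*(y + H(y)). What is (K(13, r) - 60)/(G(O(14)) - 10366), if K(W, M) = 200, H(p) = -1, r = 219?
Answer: -70/5963 ≈ -0.011739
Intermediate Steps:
O(y) = (1 + y)*(-1 + y) (O(y) = (y + 1)*(y - 1) = (1 + y)*(-1 + y))
G(J) = -8*J
(K(13, r) - 60)/(G(O(14)) - 10366) = (200 - 60)/(-8*(-1 + 14**2) - 10366) = 140/(-8*(-1 + 196) - 10366) = 140/(-8*195 - 10366) = 140/(-1560 - 10366) = 140/(-11926) = 140*(-1/11926) = -70/5963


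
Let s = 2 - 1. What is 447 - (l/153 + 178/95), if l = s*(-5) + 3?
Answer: 6470101/14535 ≈ 445.14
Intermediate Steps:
s = 1
l = -2 (l = 1*(-5) + 3 = -5 + 3 = -2)
447 - (l/153 + 178/95) = 447 - (-2/153 + 178/95) = 447 - 1*27044/14535 = 447 - 27044/14535 = 6470101/14535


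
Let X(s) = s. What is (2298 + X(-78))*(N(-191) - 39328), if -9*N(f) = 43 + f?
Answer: -261814960/3 ≈ -8.7272e+7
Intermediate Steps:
N(f) = -43/9 - f/9 (N(f) = -(43 + f)/9 = -43/9 - f/9)
(2298 + X(-78))*(N(-191) - 39328) = (2298 - 78)*((-43/9 - 1/9*(-191)) - 39328) = 2220*((-43/9 + 191/9) - 39328) = 2220*(148/9 - 39328) = 2220*(-353804/9) = -261814960/3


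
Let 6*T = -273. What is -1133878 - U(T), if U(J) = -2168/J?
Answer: -103187234/91 ≈ -1.1339e+6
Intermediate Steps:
T = -91/2 (T = (⅙)*(-273) = -91/2 ≈ -45.500)
-1133878 - U(T) = -1133878 - (-2168)/(-91/2) = -1133878 - (-2168)*(-2)/91 = -1133878 - 1*4336/91 = -1133878 - 4336/91 = -103187234/91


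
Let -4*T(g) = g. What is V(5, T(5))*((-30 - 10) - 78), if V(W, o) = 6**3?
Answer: -25488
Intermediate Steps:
T(g) = -g/4
V(W, o) = 216
V(5, T(5))*((-30 - 10) - 78) = 216*((-30 - 10) - 78) = 216*(-40 - 78) = 216*(-118) = -25488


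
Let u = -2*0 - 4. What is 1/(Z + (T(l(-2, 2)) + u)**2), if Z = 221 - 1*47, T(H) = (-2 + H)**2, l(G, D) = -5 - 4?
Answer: 1/13863 ≈ 7.2134e-5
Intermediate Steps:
l(G, D) = -9
u = -4 (u = 0 - 4 = -4)
Z = 174 (Z = 221 - 47 = 174)
1/(Z + (T(l(-2, 2)) + u)**2) = 1/(174 + ((-2 - 9)**2 - 4)**2) = 1/(174 + ((-11)**2 - 4)**2) = 1/(174 + (121 - 4)**2) = 1/(174 + 117**2) = 1/(174 + 13689) = 1/13863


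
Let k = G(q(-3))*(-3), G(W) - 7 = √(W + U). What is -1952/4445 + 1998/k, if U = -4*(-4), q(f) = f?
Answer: -1155159/8890 + 37*√13/2 ≈ -63.236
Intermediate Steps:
U = 16
G(W) = 7 + √(16 + W) (G(W) = 7 + √(W + 16) = 7 + √(16 + W))
k = -21 - 3*√13 (k = (7 + √(16 - 3))*(-3) = (7 + √13)*(-3) = -21 - 3*√13 ≈ -31.817)
-1952/4445 + 1998/k = -1952/4445 + 1998/(-21 - 3*√13)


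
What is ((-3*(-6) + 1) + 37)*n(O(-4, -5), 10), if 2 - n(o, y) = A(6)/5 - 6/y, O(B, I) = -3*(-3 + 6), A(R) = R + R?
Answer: 56/5 ≈ 11.200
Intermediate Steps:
A(R) = 2*R
O(B, I) = -9 (O(B, I) = -3*3 = -9)
n(o, y) = -⅖ + 6/y (n(o, y) = 2 - ((2*6)/5 - 6/y) = 2 - (12*(⅕) - 6/y) = 2 - (12/5 - 6/y) = 2 + (-12/5 + 6/y) = -⅖ + 6/y)
((-3*(-6) + 1) + 37)*n(O(-4, -5), 10) = ((-3*(-6) + 1) + 37)*(-⅖ + 6/10) = ((18 + 1) + 37)*(-⅖ + 6*(⅒)) = (19 + 37)*(-⅖ + ⅗) = 56*(⅕) = 56/5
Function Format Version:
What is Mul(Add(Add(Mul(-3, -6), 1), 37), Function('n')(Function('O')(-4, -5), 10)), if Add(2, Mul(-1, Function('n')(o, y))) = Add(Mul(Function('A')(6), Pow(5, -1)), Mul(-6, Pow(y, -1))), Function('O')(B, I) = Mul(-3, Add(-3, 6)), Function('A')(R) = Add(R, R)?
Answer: Rational(56, 5) ≈ 11.200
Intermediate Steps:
Function('A')(R) = Mul(2, R)
Function('O')(B, I) = -9 (Function('O')(B, I) = Mul(-3, 3) = -9)
Function('n')(o, y) = Add(Rational(-2, 5), Mul(6, Pow(y, -1))) (Function('n')(o, y) = Add(2, Mul(-1, Add(Mul(Mul(2, 6), Pow(5, -1)), Mul(-6, Pow(y, -1))))) = Add(2, Mul(-1, Add(Mul(12, Rational(1, 5)), Mul(-6, Pow(y, -1))))) = Add(2, Mul(-1, Add(Rational(12, 5), Mul(-6, Pow(y, -1))))) = Add(2, Add(Rational(-12, 5), Mul(6, Pow(y, -1)))) = Add(Rational(-2, 5), Mul(6, Pow(y, -1))))
Mul(Add(Add(Mul(-3, -6), 1), 37), Function('n')(Function('O')(-4, -5), 10)) = Mul(Add(Add(Mul(-3, -6), 1), 37), Add(Rational(-2, 5), Mul(6, Pow(10, -1)))) = Mul(Add(Add(18, 1), 37), Add(Rational(-2, 5), Mul(6, Rational(1, 10)))) = Mul(Add(19, 37), Add(Rational(-2, 5), Rational(3, 5))) = Mul(56, Rational(1, 5)) = Rational(56, 5)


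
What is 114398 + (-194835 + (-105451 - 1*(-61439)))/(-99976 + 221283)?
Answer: 13877039339/121307 ≈ 1.1440e+5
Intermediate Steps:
114398 + (-194835 + (-105451 - 1*(-61439)))/(-99976 + 221283) = 114398 + (-194835 + (-105451 + 61439))/121307 = 114398 + (-194835 - 44012)*(1/121307) = 114398 - 238847*1/121307 = 114398 - 238847/121307 = 13877039339/121307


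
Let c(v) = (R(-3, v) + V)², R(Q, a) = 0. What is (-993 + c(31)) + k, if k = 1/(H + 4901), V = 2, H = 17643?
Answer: -22296015/22544 ≈ -989.00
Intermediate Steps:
c(v) = 4 (c(v) = (0 + 2)² = 2² = 4)
k = 1/22544 (k = 1/(17643 + 4901) = 1/22544 ≈ 4.4358e-5)
(-993 + c(31)) + k = (-993 + 4) + 1/22544 = -989 + 1/22544 = -22296015/22544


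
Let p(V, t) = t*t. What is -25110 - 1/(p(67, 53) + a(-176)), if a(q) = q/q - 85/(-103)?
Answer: -7269721753/289515 ≈ -25110.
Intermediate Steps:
a(q) = 188/103 (a(q) = 1 - 85*(-1/103) = 1 + 85/103 = 188/103)
p(V, t) = t²
-25110 - 1/(p(67, 53) + a(-176)) = -25110 - 1/(53² + 188/103) = -25110 - 1/(2809 + 188/103) = -25110 - 1/289515/103 = -25110 - 1*103/289515 = -25110 - 103/289515 = -7269721753/289515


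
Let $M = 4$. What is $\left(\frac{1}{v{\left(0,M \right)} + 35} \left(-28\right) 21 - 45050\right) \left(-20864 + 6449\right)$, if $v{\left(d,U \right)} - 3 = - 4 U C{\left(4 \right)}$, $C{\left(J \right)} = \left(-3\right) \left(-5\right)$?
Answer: $\frac{65584732740}{101} \approx 6.4935 \cdot 10^{8}$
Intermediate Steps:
$C{\left(J \right)} = 15$
$v{\left(d,U \right)} = 3 - 60 U$ ($v{\left(d,U \right)} = 3 + - 4 U 15 = 3 - 60 U$)
$\left(\frac{1}{v{\left(0,M \right)} + 35} \left(-28\right) 21 - 45050\right) \left(-20864 + 6449\right) = \left(\frac{1}{\left(3 - 240\right) + 35} \left(-28\right) 21 - 45050\right) \left(-20864 + 6449\right) = \left(\frac{1}{\left(3 - 240\right) + 35} \left(-28\right) 21 - 45050\right) \left(-14415\right) = \left(\frac{1}{-237 + 35} \left(-28\right) 21 - 45050\right) \left(-14415\right) = \left(\frac{1}{-202} \left(-28\right) 21 - 45050\right) \left(-14415\right) = \left(\left(- \frac{1}{202}\right) \left(-28\right) 21 - 45050\right) \left(-14415\right) = \left(\frac{14}{101} \cdot 21 - 45050\right) \left(-14415\right) = \left(\frac{294}{101} - 45050\right) \left(-14415\right) = \left(- \frac{4549756}{101}\right) \left(-14415\right) = \frac{65584732740}{101}$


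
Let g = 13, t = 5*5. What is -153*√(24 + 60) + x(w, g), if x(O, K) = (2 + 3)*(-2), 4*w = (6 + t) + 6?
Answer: -10 - 306*√21 ≈ -1412.3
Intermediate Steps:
t = 25
w = 37/4 (w = ((6 + 25) + 6)/4 = (31 + 6)/4 = (¼)*37 = 37/4 ≈ 9.2500)
x(O, K) = -10 (x(O, K) = 5*(-2) = -10)
-153*√(24 + 60) + x(w, g) = -153*√(24 + 60) - 10 = -306*√21 - 10 = -10 - 306*√21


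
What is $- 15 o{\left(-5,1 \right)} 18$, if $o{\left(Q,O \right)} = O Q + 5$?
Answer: $0$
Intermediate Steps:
$o{\left(Q,O \right)} = 5 + O Q$
$- 15 o{\left(-5,1 \right)} 18 = - 15 \left(5 + 1 \left(-5\right)\right) 18 = - 15 \left(5 - 5\right) 18 = \left(-15\right) 0 \cdot 18 = 0 \cdot 18 = 0$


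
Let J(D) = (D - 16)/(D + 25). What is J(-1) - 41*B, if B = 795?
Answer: -782297/24 ≈ -32596.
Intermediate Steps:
J(D) = (-16 + D)/(25 + D)
J(-1) - 41*B = (-16 - 1)/(25 - 1) - 41*795 = -17/24 - 32595 = -782297/24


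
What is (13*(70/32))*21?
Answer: 9555/16 ≈ 597.19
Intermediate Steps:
(13*(70/32))*21 = (13*(70*(1/32)))*21 = (13*(35/16))*21 = (455/16)*21 = 9555/16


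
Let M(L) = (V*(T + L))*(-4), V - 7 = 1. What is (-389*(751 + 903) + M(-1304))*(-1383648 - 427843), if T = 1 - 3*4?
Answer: 1089296637066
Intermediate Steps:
V = 8 (V = 7 + 1 = 8)
T = -11 (T = 1 - 12 = -11)
M(L) = 352 - 32*L (M(L) = (8*(-11 + L))*(-4) = (-88 + 8*L)*(-4) = 352 - 32*L)
(-389*(751 + 903) + M(-1304))*(-1383648 - 427843) = (-389*(751 + 903) + (352 - 32*(-1304)))*(-1383648 - 427843) = (-389*1654 + (352 + 41728))*(-1811491) = (-643406 + 42080)*(-1811491) = -601326*(-1811491) = 1089296637066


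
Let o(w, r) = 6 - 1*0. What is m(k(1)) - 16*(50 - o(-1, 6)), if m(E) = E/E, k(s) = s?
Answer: -703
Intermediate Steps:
o(w, r) = 6 (o(w, r) = 6 + 0 = 6)
m(E) = 1
m(k(1)) - 16*(50 - o(-1, 6)) = 1 - 16*(50 - 1*6) = 1 - 16*(50 - 6) = 1 - 16*44 = 1 - 704 = -703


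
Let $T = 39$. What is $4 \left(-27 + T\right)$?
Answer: $48$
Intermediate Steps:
$4 \left(-27 + T\right) = 4 \left(-27 + 39\right) = 4 \cdot 12 = 48$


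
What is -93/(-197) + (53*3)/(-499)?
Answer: 15084/98303 ≈ 0.15344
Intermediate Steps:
-93/(-197) + (53*3)/(-499) = -93*(-1/197) + 159*(-1/499) = 93/197 - 159/499 = 15084/98303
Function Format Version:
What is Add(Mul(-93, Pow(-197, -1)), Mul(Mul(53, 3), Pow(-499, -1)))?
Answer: Rational(15084, 98303) ≈ 0.15344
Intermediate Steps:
Add(Mul(-93, Pow(-197, -1)), Mul(Mul(53, 3), Pow(-499, -1))) = Add(Mul(-93, Rational(-1, 197)), Mul(159, Rational(-1, 499))) = Add(Rational(93, 197), Rational(-159, 499)) = Rational(15084, 98303)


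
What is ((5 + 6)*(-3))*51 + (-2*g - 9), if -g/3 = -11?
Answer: -1758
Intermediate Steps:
g = 33 (g = -3*(-11) = 33)
((5 + 6)*(-3))*51 + (-2*g - 9) = ((5 + 6)*(-3))*51 + (-2*33 - 9) = (11*(-3))*51 + (-66 - 9) = -33*51 - 75 = -1683 - 75 = -1758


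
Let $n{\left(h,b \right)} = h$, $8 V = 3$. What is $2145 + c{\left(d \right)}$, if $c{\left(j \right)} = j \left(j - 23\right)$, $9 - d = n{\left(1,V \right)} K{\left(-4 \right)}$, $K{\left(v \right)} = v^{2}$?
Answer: $2355$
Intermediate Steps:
$V = \frac{3}{8}$ ($V = \frac{1}{8} \cdot 3 = \frac{3}{8} \approx 0.375$)
$d = -7$ ($d = 9 - 1 \left(-4\right)^{2} = 9 - 1 \cdot 16 = 9 - 16 = -7$)
$c{\left(j \right)} = j \left(-23 + j\right)$
$2145 + c{\left(d \right)} = 2145 - 7 \left(-23 - 7\right) = 2145 - -210 = 2145 + 210 = 2355$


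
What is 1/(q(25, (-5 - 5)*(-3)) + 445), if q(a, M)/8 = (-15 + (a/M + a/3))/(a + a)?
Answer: 15/6661 ≈ 0.0022519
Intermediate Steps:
q(a, M) = 4*(-15 + a/3 + a/M)/a (q(a, M) = 8*((-15 + (a/M + a/3))/(a + a)) = 8*((-15 + (a/M + a*(⅓)))/((2*a))) = 8*((-15 + (a/M + a/3))*(1/(2*a))) = 8*((-15 + (a/3 + a/M))*(1/(2*a))) = 8*((-15 + a/3 + a/M)*(1/(2*a))) = 8*((-15 + a/3 + a/M)/(2*a)) = 4*(-15 + a/3 + a/M)/a)
1/(q(25, (-5 - 5)*(-3)) + 445) = 1/((4/3 - 60/25 + 4/(((-5 - 5)*(-3)))) + 445) = 1/((4/3 - 60*1/25 + 4/((-10*(-3)))) + 445) = 1/((4/3 - 12/5 + 4/30) + 445) = 1/((4/3 - 12/5 + 4*(1/30)) + 445) = 1/((4/3 - 12/5 + 2/15) + 445) = 1/(-14/15 + 445) = 1/(6661/15) = 15/6661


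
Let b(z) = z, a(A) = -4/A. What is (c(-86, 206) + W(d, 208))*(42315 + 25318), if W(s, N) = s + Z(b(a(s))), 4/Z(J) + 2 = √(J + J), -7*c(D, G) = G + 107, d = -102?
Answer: -1760622256/175 - 67633*√51/25 ≈ -1.0080e+7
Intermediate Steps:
c(D, G) = -107/7 - G/7 (c(D, G) = -(G + 107)/7 = -(107 + G)/7 = -107/7 - G/7)
Z(J) = 4/(-2 + √2*√J) (Z(J) = 4/(-2 + √(J + J)) = 4/(-2 + √(2*J)) = 4/(-2 + √2*√J))
W(s, N) = s + 4/(-2 + 2*√2*√(-1/s)) (W(s, N) = s + 4/(-2 + √2*√(-4/s)) = s + 4/(-2 + √2*(2*√(-1/s))) = s + 4/(-2 + 2*√2*√(-1/s)))
(c(-86, 206) + W(d, 208))*(42315 + 25318) = ((-107/7 - ⅐*206) + (-102 + 4/(-2 + 2*√2*√(-1/(-102)))))*(42315 + 25318) = ((-107/7 - 206/7) + (-102 + 4/(-2 + 2*√2*√(-1*(-1/102)))))*67633 = (-313/7 + (-102 + 4/(-2 + 2*√2*√(1/102))))*67633 = (-313/7 + (-102 + 4/(-2 + 2*√2*(√102/102))))*67633 = (-313/7 + (-102 + 4/(-2 + 2*√51/51)))*67633 = (-1027/7 + 4/(-2 + 2*√51/51))*67633 = -69459091/7 + 270532/(-2 + 2*√51/51)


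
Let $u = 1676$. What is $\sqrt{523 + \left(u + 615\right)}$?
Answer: $\sqrt{2814} \approx 53.047$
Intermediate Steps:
$\sqrt{523 + \left(u + 615\right)} = \sqrt{523 + \left(1676 + 615\right)} = \sqrt{523 + 2291} = \sqrt{2814}$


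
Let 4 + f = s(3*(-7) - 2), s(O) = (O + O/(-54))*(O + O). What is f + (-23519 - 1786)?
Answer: -655306/27 ≈ -24271.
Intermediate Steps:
s(O) = 53*O**2/27 (s(O) = (O + O*(-1/54))*(2*O) = (O - O/54)*(2*O) = (53*O/54)*(2*O) = 53*O**2/27)
f = 27929/27 (f = -4 + 53*(3*(-7) - 2)**2/27 = -4 + 53*(-21 - 2)**2/27 = -4 + (53/27)*(-23)**2 = -4 + (53/27)*529 = -4 + 28037/27 = 27929/27 ≈ 1034.4)
f + (-23519 - 1786) = 27929/27 + (-23519 - 1786) = 27929/27 - 25305 = -655306/27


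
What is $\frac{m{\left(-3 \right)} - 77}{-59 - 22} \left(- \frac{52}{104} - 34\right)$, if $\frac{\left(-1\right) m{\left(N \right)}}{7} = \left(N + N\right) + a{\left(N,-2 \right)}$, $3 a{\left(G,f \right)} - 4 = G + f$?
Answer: $- \frac{1127}{81} \approx -13.914$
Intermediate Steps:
$a{\left(G,f \right)} = \frac{4}{3} + \frac{G}{3} + \frac{f}{3}$ ($a{\left(G,f \right)} = \frac{4}{3} + \frac{G + f}{3} = \frac{4}{3} + \left(\frac{G}{3} + \frac{f}{3}\right) = \frac{4}{3} + \frac{G}{3} + \frac{f}{3}$)
$m{\left(N \right)} = - \frac{14}{3} - \frac{49 N}{3}$ ($m{\left(N \right)} = - 7 \left(\left(N + N\right) + \left(\frac{4}{3} + \frac{N}{3} + \frac{1}{3} \left(-2\right)\right)\right) = - 7 \left(2 N + \left(\frac{4}{3} + \frac{N}{3} - \frac{2}{3}\right)\right) = - 7 \left(2 N + \left(\frac{2}{3} + \frac{N}{3}\right)\right) = - 7 \left(\frac{2}{3} + \frac{7 N}{3}\right) = - \frac{14}{3} - \frac{49 N}{3}$)
$\frac{m{\left(-3 \right)} - 77}{-59 - 22} \left(- \frac{52}{104} - 34\right) = \frac{\left(- \frac{14}{3} - -49\right) - 77}{-59 - 22} \left(- \frac{52}{104} - 34\right) = \frac{\left(- \frac{14}{3} + 49\right) - 77}{-81} \left(\left(-52\right) \frac{1}{104} - 34\right) = \left(\frac{133}{3} - 77\right) \left(- \frac{1}{81}\right) \left(- \frac{1}{2} - 34\right) = \left(- \frac{98}{3}\right) \left(- \frac{1}{81}\right) \left(- \frac{69}{2}\right) = \frac{98}{243} \left(- \frac{69}{2}\right) = - \frac{1127}{81}$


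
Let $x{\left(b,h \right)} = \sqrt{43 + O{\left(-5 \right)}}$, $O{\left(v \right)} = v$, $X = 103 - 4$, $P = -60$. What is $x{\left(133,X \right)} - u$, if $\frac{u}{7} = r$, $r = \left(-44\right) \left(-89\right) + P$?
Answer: $-26992 + \sqrt{38} \approx -26986.0$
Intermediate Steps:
$X = 99$ ($X = 103 - 4 = 99$)
$r = 3856$ ($r = \left(-44\right) \left(-89\right) - 60 = 3916 - 60 = 3856$)
$x{\left(b,h \right)} = \sqrt{38}$ ($x{\left(b,h \right)} = \sqrt{43 - 5} = \sqrt{38}$)
$u = 26992$ ($u = 7 \cdot 3856 = 26992$)
$x{\left(133,X \right)} - u = \sqrt{38} - 26992 = -26992 + \sqrt{38}$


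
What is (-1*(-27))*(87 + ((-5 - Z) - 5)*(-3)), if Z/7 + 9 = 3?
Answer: -243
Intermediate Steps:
Z = -42 (Z = -63 + 7*3 = -63 + 21 = -42)
(-1*(-27))*(87 + ((-5 - Z) - 5)*(-3)) = (-1*(-27))*(87 + ((-5 - 1*(-42)) - 5)*(-3)) = 27*(87 + ((-5 + 42) - 5)*(-3)) = 27*(87 + (37 - 5)*(-3)) = 27*(87 + 32*(-3)) = 27*(87 - 96) = 27*(-9) = -243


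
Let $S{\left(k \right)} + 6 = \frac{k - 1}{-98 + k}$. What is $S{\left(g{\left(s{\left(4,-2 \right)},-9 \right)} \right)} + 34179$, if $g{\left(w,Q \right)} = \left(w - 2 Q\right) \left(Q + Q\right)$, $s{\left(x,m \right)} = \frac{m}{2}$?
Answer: $\frac{13806199}{404} \approx 34174.0$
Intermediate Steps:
$s{\left(x,m \right)} = \frac{m}{2}$ ($s{\left(x,m \right)} = m \frac{1}{2} = \frac{m}{2}$)
$g{\left(w,Q \right)} = 2 Q \left(w - 2 Q\right)$ ($g{\left(w,Q \right)} = \left(w - 2 Q\right) 2 Q = 2 Q \left(w - 2 Q\right)$)
$S{\left(k \right)} = -6 + \frac{-1 + k}{-98 + k}$ ($S{\left(k \right)} = -6 + \frac{k - 1}{-98 + k} = -6 + \frac{-1 + k}{-98 + k}$)
$S{\left(g{\left(s{\left(4,-2 \right)},-9 \right)} \right)} + 34179 = \frac{587 - 5 \cdot 2 \left(-9\right) \left(\frac{1}{2} \left(-2\right) - -18\right)}{-98 + 2 \left(-9\right) \left(\frac{1}{2} \left(-2\right) - -18\right)} + 34179 = \frac{587 - 5 \cdot 2 \left(-9\right) \left(-1 + 18\right)}{-98 + 2 \left(-9\right) \left(-1 + 18\right)} + 34179 = \frac{587 - 5 \cdot 2 \left(-9\right) 17}{-98 + 2 \left(-9\right) 17} + 34179 = \frac{587 - -1530}{-98 - 306} + 34179 = \frac{587 + 1530}{-404} + 34179 = \left(- \frac{1}{404}\right) 2117 + 34179 = - \frac{2117}{404} + 34179 = \frac{13806199}{404}$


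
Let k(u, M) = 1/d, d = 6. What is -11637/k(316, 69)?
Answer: -69822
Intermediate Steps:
k(u, M) = ⅙ (k(u, M) = 1/6 = ⅙)
-11637/k(316, 69) = -11637/⅙ = -11637*6 = -69822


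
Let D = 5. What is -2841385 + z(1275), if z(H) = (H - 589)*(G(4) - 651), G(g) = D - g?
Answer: -3287285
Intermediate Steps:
G(g) = 5 - g
z(H) = 382850 - 650*H (z(H) = (H - 589)*((5 - 1*4) - 651) = (-589 + H)*((5 - 4) - 651) = (-589 + H)*(1 - 651) = (-589 + H)*(-650) = 382850 - 650*H)
-2841385 + z(1275) = -2841385 + (382850 - 650*1275) = -2841385 + (382850 - 828750) = -2841385 - 445900 = -3287285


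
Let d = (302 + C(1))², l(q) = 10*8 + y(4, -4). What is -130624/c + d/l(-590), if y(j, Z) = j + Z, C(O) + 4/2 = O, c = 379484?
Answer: 8592794991/7589680 ≈ 1132.2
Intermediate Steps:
C(O) = -2 + O
y(j, Z) = Z + j
l(q) = 80 (l(q) = 10*8 + (-4 + 4) = 80 + 0 = 80)
d = 90601 (d = (302 + (-2 + 1))² = (302 - 1)² = 301² = 90601)
-130624/c + d/l(-590) = -130624/379484 + 90601/80 = -130624*1/379484 + 90601*(1/80) = -32656/94871 + 90601/80 = 8592794991/7589680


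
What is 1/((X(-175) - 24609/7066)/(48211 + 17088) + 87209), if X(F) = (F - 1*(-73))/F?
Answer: 80745478450/7041732426560207 ≈ 1.1467e-5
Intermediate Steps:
X(F) = (73 + F)/F (X(F) = (F + 73)/F = (73 + F)/F)
1/((X(-175) - 24609/7066)/(48211 + 17088) + 87209) = 1/(((73 - 175)/(-175) - 24609/7066)/(48211 + 17088) + 87209) = 1/((-1/175*(-102) - 24609*1/7066)/65299 + 87209) = 1/((102/175 - 24609/7066)*(1/65299) + 87209) = 1/(-3585843/1236550*1/65299 + 87209) = 1/(-3585843/80745478450 + 87209) = 1/(7041732426560207/80745478450) = 80745478450/7041732426560207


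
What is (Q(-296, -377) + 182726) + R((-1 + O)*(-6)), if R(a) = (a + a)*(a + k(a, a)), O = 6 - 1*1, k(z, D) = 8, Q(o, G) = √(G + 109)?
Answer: 183494 + 2*I*√67 ≈ 1.8349e+5 + 16.371*I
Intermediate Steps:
Q(o, G) = √(109 + G)
O = 5 (O = 6 - 1 = 5)
R(a) = 2*a*(8 + a) (R(a) = (a + a)*(a + 8) = (2*a)*(8 + a) = 2*a*(8 + a))
(Q(-296, -377) + 182726) + R((-1 + O)*(-6)) = (√(109 - 377) + 182726) + 2*((-1 + 5)*(-6))*(8 + (-1 + 5)*(-6)) = (√(-268) + 182726) + 2*(4*(-6))*(8 + 4*(-6)) = (2*I*√67 + 182726) + 2*(-24)*(8 - 24) = (182726 + 2*I*√67) + 2*(-24)*(-16) = (182726 + 2*I*√67) + 768 = 183494 + 2*I*√67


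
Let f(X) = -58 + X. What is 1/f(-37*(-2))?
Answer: 1/16 ≈ 0.062500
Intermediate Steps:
1/f(-37*(-2)) = 1/(-58 - 37*(-2)) = 1/(-58 + 74) = 1/16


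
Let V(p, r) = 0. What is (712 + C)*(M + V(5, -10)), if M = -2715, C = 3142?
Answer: -10463610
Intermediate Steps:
(712 + C)*(M + V(5, -10)) = (712 + 3142)*(-2715 + 0) = 3854*(-2715) = -10463610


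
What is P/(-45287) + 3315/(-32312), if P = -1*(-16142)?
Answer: -671706709/1463313544 ≈ -0.45903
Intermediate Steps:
P = 16142
P/(-45287) + 3315/(-32312) = 16142/(-45287) + 3315/(-32312) = 16142*(-1/45287) + 3315*(-1/32312) = -16142/45287 - 3315/32312 = -671706709/1463313544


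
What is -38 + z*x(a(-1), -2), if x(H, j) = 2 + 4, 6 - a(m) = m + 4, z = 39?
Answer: 196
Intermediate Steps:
a(m) = 2 - m (a(m) = 6 - (m + 4) = 6 - (4 + m) = 6 + (-4 - m) = 2 - m)
x(H, j) = 6
-38 + z*x(a(-1), -2) = -38 + 39*6 = -38 + 234 = 196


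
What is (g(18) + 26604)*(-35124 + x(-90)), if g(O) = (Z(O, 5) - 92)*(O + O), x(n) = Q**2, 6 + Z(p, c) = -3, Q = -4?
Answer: -806360544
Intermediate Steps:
Z(p, c) = -9 (Z(p, c) = -6 - 3 = -9)
x(n) = 16 (x(n) = (-4)**2 = 16)
g(O) = -202*O (g(O) = (-9 - 92)*(O + O) = -202*O)
(g(18) + 26604)*(-35124 + x(-90)) = (-202*18 + 26604)*(-35124 + 16) = (-3636 + 26604)*(-35108) = 22968*(-35108) = -806360544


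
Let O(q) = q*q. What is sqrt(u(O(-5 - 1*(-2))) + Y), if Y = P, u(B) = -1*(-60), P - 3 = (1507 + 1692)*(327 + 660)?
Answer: 2*sqrt(789369) ≈ 1776.9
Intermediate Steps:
O(q) = q**2
P = 3157416 (P = 3 + (1507 + 1692)*(327 + 660) = 3 + 3199*987 = 3 + 3157413 = 3157416)
u(B) = 60
Y = 3157416
sqrt(u(O(-5 - 1*(-2))) + Y) = sqrt(60 + 3157416) = sqrt(3157476) = 2*sqrt(789369)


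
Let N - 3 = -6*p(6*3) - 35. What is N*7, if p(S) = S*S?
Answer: -13832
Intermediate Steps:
p(S) = S²
N = -1976 (N = 3 + (-6*(6*3)² - 35) = 3 + (-6*18² - 35) = 3 + (-6*324 - 35) = 3 + (-1944 - 35) = 3 - 1979 = -1976)
N*7 = -1976*7 = -13832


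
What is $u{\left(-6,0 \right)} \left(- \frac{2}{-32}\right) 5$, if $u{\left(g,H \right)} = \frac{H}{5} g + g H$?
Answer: $0$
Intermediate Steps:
$u{\left(g,H \right)} = \frac{6 H g}{5}$ ($u{\left(g,H \right)} = H \frac{1}{5} g + H g = \frac{H}{5} g + H g = \frac{H g}{5} + H g = \frac{6 H g}{5}$)
$u{\left(-6,0 \right)} \left(- \frac{2}{-32}\right) 5 = \frac{6}{5} \cdot 0 \left(-6\right) \left(- \frac{2}{-32}\right) 5 = 0 \left(\left(-2\right) \left(- \frac{1}{32}\right)\right) 5 = 0 \cdot \frac{1}{16} \cdot 5 = 0 \cdot 5 = 0$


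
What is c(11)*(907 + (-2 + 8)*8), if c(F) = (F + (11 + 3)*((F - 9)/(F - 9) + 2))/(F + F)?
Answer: 50615/22 ≈ 2300.7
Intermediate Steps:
c(F) = (42 + F)/(2*F) (c(F) = (F + 14*((-9 + F)/(-9 + F) + 2))/((2*F)) = (F + 14*(1 + 2))*(1/(2*F)) = (F + 14*3)*(1/(2*F)) = (F + 42)*(1/(2*F)) = (42 + F)*(1/(2*F)) = (42 + F)/(2*F))
c(11)*(907 + (-2 + 8)*8) = ((½)*(42 + 11)/11)*(907 + (-2 + 8)*8) = ((½)*(1/11)*53)*(907 + 6*8) = 53*(907 + 48)/22 = (53/22)*955 = 50615/22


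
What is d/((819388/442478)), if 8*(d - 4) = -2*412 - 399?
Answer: -263495649/3277552 ≈ -80.394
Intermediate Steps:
d = -1191/8 (d = 4 + (-2*412 - 399)/8 = 4 + (-824 - 399)/8 = 4 + (⅛)*(-1223) = 4 - 1223/8 = -1191/8 ≈ -148.88)
d/((819388/442478)) = -1191/(8*(819388/442478)) = -1191/(8*(819388*(1/442478))) = -1191/(8*409694/221239) = -1191/8*221239/409694 = -263495649/3277552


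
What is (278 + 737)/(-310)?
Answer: -203/62 ≈ -3.2742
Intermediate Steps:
(278 + 737)/(-310) = 1015*(-1/310) = -203/62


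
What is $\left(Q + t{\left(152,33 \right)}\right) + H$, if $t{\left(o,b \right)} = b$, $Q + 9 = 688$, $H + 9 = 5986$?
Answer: $6689$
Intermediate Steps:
$H = 5977$ ($H = -9 + 5986 = 5977$)
$Q = 679$ ($Q = -9 + 688 = 679$)
$\left(Q + t{\left(152,33 \right)}\right) + H = \left(679 + 33\right) + 5977 = 712 + 5977 = 6689$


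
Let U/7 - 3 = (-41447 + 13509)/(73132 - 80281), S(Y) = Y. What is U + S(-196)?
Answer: -1055509/7149 ≈ -147.64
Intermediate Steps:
U = 345695/7149 (U = 21 + 7*((-41447 + 13509)/(73132 - 80281)) = 21 + 7*(-27938/(-7149)) = 21 + 7*(-27938*(-1/7149)) = 21 + 7*(27938/7149) = 21 + 195566/7149 = 345695/7149 ≈ 48.356)
U + S(-196) = 345695/7149 - 196 = -1055509/7149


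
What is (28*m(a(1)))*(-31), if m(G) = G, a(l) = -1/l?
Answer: 868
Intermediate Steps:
(28*m(a(1)))*(-31) = (28*(-1/1))*(-31) = (28*(-1*1))*(-31) = (28*(-1))*(-31) = -28*(-31) = 868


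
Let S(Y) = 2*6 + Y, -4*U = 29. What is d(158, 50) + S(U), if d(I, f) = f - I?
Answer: -413/4 ≈ -103.25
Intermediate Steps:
U = -29/4 (U = -¼*29 = -29/4 ≈ -7.2500)
S(Y) = 12 + Y
d(158, 50) + S(U) = (50 - 1*158) + (12 - 29/4) = (50 - 158) + 19/4 = -108 + 19/4 = -413/4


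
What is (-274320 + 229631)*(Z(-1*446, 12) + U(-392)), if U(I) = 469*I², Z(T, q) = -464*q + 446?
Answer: -3220436545566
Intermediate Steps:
Z(T, q) = 446 - 464*q
(-274320 + 229631)*(Z(-1*446, 12) + U(-392)) = (-274320 + 229631)*((446 - 464*12) + 469*(-392)²) = -44689*((446 - 5568) + 469*153664) = -44689*(-5122 + 72068416) = -44689*72063294 = -3220436545566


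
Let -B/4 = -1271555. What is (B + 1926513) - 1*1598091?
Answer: 5414642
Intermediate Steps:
B = 5086220 (B = -4*(-1271555) = 5086220)
(B + 1926513) - 1*1598091 = (5086220 + 1926513) - 1*1598091 = 7012733 - 1598091 = 5414642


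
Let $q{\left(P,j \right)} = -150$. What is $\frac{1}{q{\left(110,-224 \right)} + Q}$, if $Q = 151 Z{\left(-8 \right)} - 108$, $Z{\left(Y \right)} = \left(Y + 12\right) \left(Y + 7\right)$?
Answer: $- \frac{1}{862} \approx -0.0011601$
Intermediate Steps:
$Z{\left(Y \right)} = \left(7 + Y\right) \left(12 + Y\right)$ ($Z{\left(Y \right)} = \left(12 + Y\right) \left(7 + Y\right) = \left(7 + Y\right) \left(12 + Y\right)$)
$Q = -712$ ($Q = 151 \left(84 + \left(-8\right)^{2} + 19 \left(-8\right)\right) - 108 = 151 \left(84 + 64 - 152\right) - 108 = 151 \left(-4\right) - 108 = -604 - 108 = -712$)
$\frac{1}{q{\left(110,-224 \right)} + Q} = \frac{1}{-150 - 712} = \frac{1}{-862} = - \frac{1}{862}$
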